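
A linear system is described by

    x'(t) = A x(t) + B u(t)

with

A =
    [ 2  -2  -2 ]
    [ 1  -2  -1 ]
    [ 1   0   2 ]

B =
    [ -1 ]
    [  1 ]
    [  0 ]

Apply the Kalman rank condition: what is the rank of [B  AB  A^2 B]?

AB = [[-4], [-3], [-1]]
A^2B = [[0], [3], [-6]]
Controllability matrix C = [B  AB  A^2B] = [[-1, -4, 0], [1, -3, 3], [0, -1, -6]]
det(C) = (-1)·((-3)·(-6) - 3·(-1)) - (-4)·(1·(-6) - 3·0) + 0·(1·(-1) - (-3)·0) = (-1)·21 - (-4)·(-6) + 0·(-1) = -45 ≠ 0, so rank(C) = 3.
rank(C) = 3 = n, so the pair (A, B) is completely controllable.

3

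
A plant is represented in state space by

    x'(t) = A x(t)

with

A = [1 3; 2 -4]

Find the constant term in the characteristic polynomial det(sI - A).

For a 2×2 matrix, det(sI - A) = s^2 - (tr A)s + det A.
tr A = -3, det A = -10.
So p(s) = s^2 + 3s - 10.
The constant term is -10.

-10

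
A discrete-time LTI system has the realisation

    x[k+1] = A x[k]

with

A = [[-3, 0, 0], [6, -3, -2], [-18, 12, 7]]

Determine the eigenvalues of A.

det(zI - A) = z^3 - (tr A)z^2 + (M11 + M22 + M33)z - det A, where Mii is the 2×2 principal minor of A obtained by deleting row i and column i.
tr A = (-3) + (-3) + 7 = 1; M11 = (-3)·7 - (-2)·12 = -21 - (-24) = 3; M22 = (-3)·7 - 0·(-18) = -21 - 0 = -21; M33 = (-3)·(-3) - 0·6 = 9 - 0 = 9; sum of minors = -9.
det A = (-3)·((-3)·7 - (-2)·12) - 0·(6·7 - (-2)·(-18)) + 0·(6·12 - (-3)·(-18)) = (-3)·3 - 0·6 + 0·18 = -9.
So p(z) = det(zI - A) = z^3 - z^2 - 9z + 9.
Rational-root test: any integer root divides 9. Testing small divisors, z = 1 works: p(1) = 1 + (-1) + (-9) + 9 = 0, so (z - 1) is a factor.
Dividing, p(z) = (z - 1)(z^2 - 9).
Factor z^2 - 9: two numbers with sum 0 and product -9 are 3 and -3, so z^2 - 9 = (z - 3)(z + 3).
Hence p(z) = (z - 3) (z - 1) (z + 3), with roots -3, 1, 3.

-3, 1, 3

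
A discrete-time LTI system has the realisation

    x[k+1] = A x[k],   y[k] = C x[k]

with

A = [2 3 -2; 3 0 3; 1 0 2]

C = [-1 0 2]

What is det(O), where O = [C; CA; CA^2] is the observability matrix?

CA = [[0, -3, 6]]
CA^2 = [[-3, 0, 3]]
Observability matrix O = [C; CA; CA^2] = [[-1, 0, 2], [0, -3, 6], [-3, 0, 3]]
Expanding along the first row, det(O) = (-1)·((-3)·3 - 6·0) - 0·(0·3 - 6·(-3)) + 2·(0·0 - (-3)·(-3)) = (-1)·(-9) - 0·18 + 2·(-9) = -9
Since det(O) ≠ 0, rank(O) = 3 and the system is completely observable.

-9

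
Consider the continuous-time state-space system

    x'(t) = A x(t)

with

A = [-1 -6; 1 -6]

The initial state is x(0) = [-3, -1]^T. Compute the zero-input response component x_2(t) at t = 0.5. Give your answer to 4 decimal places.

det(sI - A) = s^2 - (tr A)s + det A, with tr A = (-1) + (-6) = -7 and det A = (-1)·(-6) - (-6)·1 = 6 - (-6) = 12.
So p(s) = det(sI - A) = s^2 + 7s + 12.
Factor s^2 + 7s + 12: two numbers with sum -7 and product 12 are -3 and -4, so s^2 + 7s + 12 = (s + 3)(s + 4).
Hence p(s) = (s + 3) (s + 4), with roots -4, -3.
The eigenvalues -4, -3 are distinct and real, so A is diagonalisable and x(t) = e^{At} x(0) = V diag(e^{λ_i t}) V^{-1} x(0), where the columns of V are the eigenvectors.
λ = -4: A - (-4)I = [[3, -6], [1, -2]]. Row 1 gives 3·v1 + (-6)·v2 = 0, so take v_1 = [2, 1]^T.
λ = -3: A - (-3)I = [[2, -6], [1, -3]]. Row 1 gives 2·v1 + (-6)·v2 = 0, so take v_2 = [3, 1]^T.
V = [v_1 v_2] = [[2, 3], [1, 1]] has det V = -1, so V^{-1} = adj(V)/det V = [[-1, 3], [1, -2]].
Modal coordinates z(0) = V^{-1} x(0): (-1)·(-3) + 3·(-1) = 0; 1·(-3) + (-2)·(-1) = -1; so z(0) = [0, -1]^T.
x_2(t) = Σ_i (v_i)_2 · z_i(0) · e^{λ_i t} (row 2 of V times the modal terms).
x_2(0.5) = 1·0·e^{-4·0.5} + 1·(-1)·e^{-3·0.5} = 0·0.135335 + (-1)·0.223130 = -0.2231.

-0.2231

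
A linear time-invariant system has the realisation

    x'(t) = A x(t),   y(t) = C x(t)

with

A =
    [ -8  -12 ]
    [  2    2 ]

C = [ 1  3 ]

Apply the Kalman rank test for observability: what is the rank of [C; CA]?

CA = [[-2, -6]]
Observability matrix O = [C; CA] = [[1, 3], [-2, -6]]
Every row of O is a scalar multiple of row 1 = [1, 3] (multipliers 1, -2), so the rows span a one-dimensional space.
O ≠ 0, hence rank(O) = 1.
rank(O) = 1 < n = 2, so the pair (A, C) is not completely observable.

1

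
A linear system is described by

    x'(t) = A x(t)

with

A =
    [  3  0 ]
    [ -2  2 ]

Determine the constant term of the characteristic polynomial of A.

6

For a 2×2 matrix, det(sI - A) = s^2 - (tr A)s + det A.
tr A = 5, det A = 6.
So p(s) = s^2 - 5s + 6.
The constant term is 6.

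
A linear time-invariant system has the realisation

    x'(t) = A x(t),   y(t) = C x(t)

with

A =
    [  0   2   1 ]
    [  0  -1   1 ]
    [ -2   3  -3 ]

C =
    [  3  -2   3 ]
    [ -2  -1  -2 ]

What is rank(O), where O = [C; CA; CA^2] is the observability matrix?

CA = [[-6, 17, -8], [4, -9, 3]]
CA^2 = [[16, -53, 35], [-6, 26, -14]]
Observability matrix O = [C; CA; CA^2] = [[3, -2, 3], [-2, -1, -2], [-6, 17, -8], [4, -9, 3], [16, -53, 35], [-6, 26, -14]]
Take the 3×3 submatrix of O formed by rows 1, 2, 3: [[3, -2, 3], [-2, -1, -2], [-6, 17, -8]]. Its determinant is 3·((-1)·(-8) - (-2)·17) - (-2)·((-2)·(-8) - (-2)·(-6)) + 3·((-2)·17 - (-1)·(-6)) = 3·42 - (-2)·4 + 3·(-40) = 14 ≠ 0.
So rank(O) ≥ 3; since O has 3 columns, rank(O) = 3.
rank(O) = 3 = n, so the pair (A, C) is completely observable.

3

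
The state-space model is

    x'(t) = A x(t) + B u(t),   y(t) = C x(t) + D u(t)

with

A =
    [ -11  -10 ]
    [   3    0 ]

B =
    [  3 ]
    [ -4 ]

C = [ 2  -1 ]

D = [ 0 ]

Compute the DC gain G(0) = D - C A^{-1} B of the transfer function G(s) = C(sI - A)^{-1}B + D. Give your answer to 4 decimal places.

G(0) = C(-A)^{-1}B + D = -C A^{-1} B + D.
det A = 30, so A^{-1} = (1/30)·adj(A) = [[0, 1/3], [-1/10, -11/30]]
A^{-1} B = [-4/3, 7/6]^T
C A^{-1} B = -23/6
G(0) = D - C A^{-1} B = 0 - (-23/6) = 23/6 ≈ 3.8333

3.8333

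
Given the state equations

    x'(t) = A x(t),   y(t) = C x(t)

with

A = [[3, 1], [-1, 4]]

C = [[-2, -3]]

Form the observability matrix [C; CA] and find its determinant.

19

CA = [[-3, -14]]
Observability matrix O = [C; CA] = [[-2, -3], [-3, -14]]
det(O) = (-2)·(-14) - (-3)·(-3) = 28 - 9 = 19
Since det(O) ≠ 0, rank(O) = 2 and the system is completely observable.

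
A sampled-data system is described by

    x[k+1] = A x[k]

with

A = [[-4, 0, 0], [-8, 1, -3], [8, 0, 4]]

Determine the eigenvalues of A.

-4, 1, 4

det(zI - A) = z^3 - (tr A)z^2 + (M11 + M22 + M33)z - det A, where Mii is the 2×2 principal minor of A obtained by deleting row i and column i.
tr A = (-4) + 1 + 4 = 1; M11 = 1·4 - (-3)·0 = 4 - 0 = 4; M22 = (-4)·4 - 0·8 = -16 - 0 = -16; M33 = (-4)·1 - 0·(-8) = -4 - 0 = -4; sum of minors = -16.
det A = (-4)·(1·4 - (-3)·0) - 0·((-8)·4 - (-3)·8) + 0·((-8)·0 - 1·8) = (-4)·4 - 0·(-8) + 0·(-8) = -16.
So p(z) = det(zI - A) = z^3 - z^2 - 16z + 16.
Rational-root test: any integer root divides 16. Testing small divisors, z = 1 works: p(1) = 1 + (-1) + (-16) + 16 = 0, so (z - 1) is a factor.
Dividing, p(z) = (z - 1)(z^2 - 16).
Factor z^2 - 16: two numbers with sum 0 and product -16 are 4 and -4, so z^2 - 16 = (z - 4)(z + 4).
Hence p(z) = (z - 4) (z - 1) (z + 4), with roots -4, 1, 4.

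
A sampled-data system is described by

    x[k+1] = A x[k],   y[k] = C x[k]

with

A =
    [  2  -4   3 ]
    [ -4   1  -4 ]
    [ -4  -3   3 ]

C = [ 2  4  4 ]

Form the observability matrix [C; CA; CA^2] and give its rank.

3

CA = [[-28, -16, 2]]
CA^2 = [[0, 90, -14]]
Observability matrix O = [C; CA; CA^2] = [[2, 4, 4], [-28, -16, 2], [0, 90, -14]]
det(O) = 2·((-16)·(-14) - 2·90) - 4·((-28)·(-14) - 2·0) + 4·((-28)·90 - (-16)·0) = 2·44 - 4·392 + 4·(-2520) = -11560 ≠ 0, so rank(O) = 3.
rank(O) = 3 = n, so the pair (A, C) is completely observable.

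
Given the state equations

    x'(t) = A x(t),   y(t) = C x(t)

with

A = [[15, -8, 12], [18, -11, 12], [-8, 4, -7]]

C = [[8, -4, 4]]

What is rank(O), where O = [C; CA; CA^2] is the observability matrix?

2

CA = [[16, -4, 20]]
CA^2 = [[8, -4, 4]]
Observability matrix O = [C; CA; CA^2] = [[8, -4, 4], [16, -4, 20], [8, -4, 4]]
The columns c1, c2, c3 of O are linearly dependent: -2·c1 - 3·c2 + c3 = 0 (check each entry), so rank(O) ≤ 2.
The 2×2 minor from rows 1, 2, columns 1, 2 is 8·(-4) - (-4)·16 = -32 - (-64) = 32 ≠ 0, so rank(O) = 2.
rank(O) = 2 < n = 3, so the pair (A, C) is not completely observable.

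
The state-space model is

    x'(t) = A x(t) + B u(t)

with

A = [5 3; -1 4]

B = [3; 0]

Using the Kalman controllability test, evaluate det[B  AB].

-9

AB = [[15], [-3]]
Controllability matrix C = [B  AB] = [[3, 15], [0, -3]]
det(C) = 3·(-3) - 15·0 = -9 - 0 = -9
Since det(C) ≠ 0, rank(C) = 2 and the system is completely controllable.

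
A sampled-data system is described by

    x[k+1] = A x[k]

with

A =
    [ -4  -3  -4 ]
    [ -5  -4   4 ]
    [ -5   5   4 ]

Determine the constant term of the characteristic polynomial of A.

Expand det(zI - A) for the 3×3 matrix.
p(z) = z^3 + 4z^2 - 71z - 324.
(Check: constant term = det(-A) = (-1)^3 det A = -324; coefficient of z^2 = -tr A = 4.)
The constant term is -324.

-324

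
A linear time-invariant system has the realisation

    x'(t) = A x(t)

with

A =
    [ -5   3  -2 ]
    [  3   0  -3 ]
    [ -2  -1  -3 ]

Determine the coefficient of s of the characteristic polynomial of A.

Expand det(sI - A) for the 3×3 matrix.
p(s) = s^3 + 8s^2 - s - 66.
(Check: constant term = det(-A) = (-1)^3 det A = -66; coefficient of s^2 = -tr A = 8.)
The coefficient of s is -1.

-1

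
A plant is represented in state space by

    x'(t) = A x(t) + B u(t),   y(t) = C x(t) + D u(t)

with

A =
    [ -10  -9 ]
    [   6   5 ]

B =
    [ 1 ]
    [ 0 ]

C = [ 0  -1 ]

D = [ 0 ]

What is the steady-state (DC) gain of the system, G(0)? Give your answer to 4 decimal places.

G(0) = C(-A)^{-1}B + D = -C A^{-1} B + D.
det A = 4, so A^{-1} = (1/4)·adj(A) = [[5/4, 9/4], [-3/2, -5/2]]
A^{-1} B = [5/4, -3/2]^T
C A^{-1} B = 3/2
G(0) = D - C A^{-1} B = 0 - (3/2) = -3/2 ≈ -1.5000

-1.5000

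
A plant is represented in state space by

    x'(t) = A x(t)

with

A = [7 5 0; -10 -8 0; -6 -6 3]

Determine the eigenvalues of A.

-3, 2, 3

det(sI - A) = s^3 - (tr A)s^2 + (M11 + M22 + M33)s - det A, where Mii is the 2×2 principal minor of A obtained by deleting row i and column i.
tr A = 7 + (-8) + 3 = 2; M11 = (-8)·3 - 0·(-6) = -24 - 0 = -24; M22 = 7·3 - 0·(-6) = 21 - 0 = 21; M33 = 7·(-8) - 5·(-10) = -56 - (-50) = -6; sum of minors = -9.
det A = 7·((-8)·3 - 0·(-6)) - 5·((-10)·3 - 0·(-6)) + 0·((-10)·(-6) - (-8)·(-6)) = 7·(-24) - 5·(-30) + 0·12 = -18.
So p(s) = det(sI - A) = s^3 - 2s^2 - 9s + 18.
Rational-root test: any integer root divides 18. Testing small divisors, s = 2 works: p(2) = 8 + (-8) + (-18) + 18 = 0, so (s - 2) is a factor.
Dividing, p(s) = (s - 2)(s^2 - 9).
Factor s^2 - 9: two numbers with sum 0 and product -9 are 3 and -3, so s^2 - 9 = (s - 3)(s + 3).
Hence p(s) = (s - 3) (s - 2) (s + 3), with roots -3, 2, 3.
At least one eigenvalue has non-negative real part, so the system is not asymptotically stable.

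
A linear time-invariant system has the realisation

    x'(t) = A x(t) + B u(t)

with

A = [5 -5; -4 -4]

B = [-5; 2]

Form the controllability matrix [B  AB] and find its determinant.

AB = [[-35], [12]]
Controllability matrix C = [B  AB] = [[-5, -35], [2, 12]]
det(C) = (-5)·12 - (-35)·2 = -60 - (-70) = 10
Since det(C) ≠ 0, rank(C) = 2 and the system is completely controllable.

10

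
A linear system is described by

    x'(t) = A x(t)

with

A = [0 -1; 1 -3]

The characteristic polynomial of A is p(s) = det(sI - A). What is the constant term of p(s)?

For a 2×2 matrix, det(sI - A) = s^2 - (tr A)s + det A.
tr A = -3, det A = 1.
So p(s) = s^2 + 3s + 1.
The constant term is 1.

1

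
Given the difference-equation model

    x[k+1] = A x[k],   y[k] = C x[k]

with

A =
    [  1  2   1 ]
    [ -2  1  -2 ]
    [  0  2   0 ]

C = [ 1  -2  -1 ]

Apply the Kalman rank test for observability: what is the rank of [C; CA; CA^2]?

3

CA = [[5, -2, 5]]
CA^2 = [[9, 18, 9]]
Observability matrix O = [C; CA; CA^2] = [[1, -2, -1], [5, -2, 5], [9, 18, 9]]
det(O) = 1·((-2)·9 - 5·18) - (-2)·(5·9 - 5·9) + (-1)·(5·18 - (-2)·9) = 1·(-108) - (-2)·0 + (-1)·108 = -216 ≠ 0, so rank(O) = 3.
rank(O) = 3 = n, so the pair (A, C) is completely observable.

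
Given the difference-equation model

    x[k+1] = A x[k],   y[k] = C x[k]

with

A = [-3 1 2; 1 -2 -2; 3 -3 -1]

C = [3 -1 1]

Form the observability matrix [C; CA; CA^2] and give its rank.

CA = [[-7, 2, 7]]
CA^2 = [[44, -32, -25]]
Observability matrix O = [C; CA; CA^2] = [[3, -1, 1], [-7, 2, 7], [44, -32, -25]]
det(O) = 3·(2·(-25) - 7·(-32)) - (-1)·((-7)·(-25) - 7·44) + 1·((-7)·(-32) - 2·44) = 3·174 - (-1)·(-133) + 1·136 = 525 ≠ 0, so rank(O) = 3.
rank(O) = 3 = n, so the pair (A, C) is completely observable.

3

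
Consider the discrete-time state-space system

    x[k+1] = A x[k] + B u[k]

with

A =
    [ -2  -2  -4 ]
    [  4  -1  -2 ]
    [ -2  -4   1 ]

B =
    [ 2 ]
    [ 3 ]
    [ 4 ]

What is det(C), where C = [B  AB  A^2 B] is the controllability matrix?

7360

AB = [[-26], [-3], [-12]]
A^2B = [[106], [-77], [52]]
Controllability matrix C = [B  AB  A^2B] = [[2, -26, 106], [3, -3, -77], [4, -12, 52]]
Expanding along the first row, det(C) = 2·((-3)·52 - (-77)·(-12)) - (-26)·(3·52 - (-77)·4) + 106·(3·(-12) - (-3)·4) = 2·(-1080) - (-26)·464 + 106·(-24) = 7360
Since det(C) ≠ 0, rank(C) = 3 and the system is completely controllable.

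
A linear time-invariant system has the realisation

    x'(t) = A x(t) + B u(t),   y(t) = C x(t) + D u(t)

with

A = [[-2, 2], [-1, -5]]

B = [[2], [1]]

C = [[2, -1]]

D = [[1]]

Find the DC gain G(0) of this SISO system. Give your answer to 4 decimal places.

G(0) = C(-A)^{-1}B + D = -C A^{-1} B + D.
det A = 12, so A^{-1} = (1/12)·adj(A) = [[-5/12, -1/6], [1/12, -1/6]]
A^{-1} B = [-1, 0]^T
C A^{-1} B = -2
G(0) = D - C A^{-1} B = 1 - (-2) = 3

3.0000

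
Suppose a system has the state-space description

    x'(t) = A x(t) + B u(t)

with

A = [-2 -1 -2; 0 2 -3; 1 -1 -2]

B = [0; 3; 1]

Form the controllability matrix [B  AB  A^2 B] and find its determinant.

-381

AB = [[-5], [3], [-5]]
A^2B = [[17], [21], [2]]
Controllability matrix C = [B  AB  A^2B] = [[0, -5, 17], [3, 3, 21], [1, -5, 2]]
Expanding along the first row, det(C) = 0·(3·2 - 21·(-5)) - (-5)·(3·2 - 21·1) + 17·(3·(-5) - 3·1) = 0·111 - (-5)·(-15) + 17·(-18) = -381
Since det(C) ≠ 0, rank(C) = 3 and the system is completely controllable.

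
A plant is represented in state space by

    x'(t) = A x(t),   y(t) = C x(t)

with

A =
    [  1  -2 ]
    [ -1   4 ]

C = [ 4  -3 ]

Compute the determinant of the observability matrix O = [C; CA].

CA = [[7, -20]]
Observability matrix O = [C; CA] = [[4, -3], [7, -20]]
det(O) = 4·(-20) - (-3)·7 = -80 - (-21) = -59
Since det(O) ≠ 0, rank(O) = 2 and the system is completely observable.

-59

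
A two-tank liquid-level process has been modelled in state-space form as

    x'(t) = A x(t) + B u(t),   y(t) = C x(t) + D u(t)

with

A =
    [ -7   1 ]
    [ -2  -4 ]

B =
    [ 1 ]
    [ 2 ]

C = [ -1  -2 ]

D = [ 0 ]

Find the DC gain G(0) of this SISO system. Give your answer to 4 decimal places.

-1.0000

G(0) = C(-A)^{-1}B + D = -C A^{-1} B + D.
det A = 30, so A^{-1} = (1/30)·adj(A) = [[-2/15, -1/30], [1/15, -7/30]]
A^{-1} B = [-1/5, -2/5]^T
C A^{-1} B = 1
G(0) = D - C A^{-1} B = 0 - (1) = -1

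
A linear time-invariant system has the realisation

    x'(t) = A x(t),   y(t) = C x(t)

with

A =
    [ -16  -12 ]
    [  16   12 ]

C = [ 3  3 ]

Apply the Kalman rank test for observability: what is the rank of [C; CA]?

1

CA = [[0, 0]]
Observability matrix O = [C; CA] = [[3, 3], [0, 0]]
Every row of O is a scalar multiple of row 1 = [3, 3] (multipliers 1, 0), so the rows span a one-dimensional space.
O ≠ 0, hence rank(O) = 1.
rank(O) = 1 < n = 2, so the pair (A, C) is not completely observable.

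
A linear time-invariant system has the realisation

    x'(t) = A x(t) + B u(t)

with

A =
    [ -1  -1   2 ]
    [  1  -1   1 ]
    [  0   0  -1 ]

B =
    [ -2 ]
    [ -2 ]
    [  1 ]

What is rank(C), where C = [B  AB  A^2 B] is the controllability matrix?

3

AB = [[6], [1], [-1]]
A^2B = [[-9], [4], [1]]
Controllability matrix C = [B  AB  A^2B] = [[-2, 6, -9], [-2, 1, 4], [1, -1, 1]]
det(C) = (-2)·(1·1 - 4·(-1)) - 6·((-2)·1 - 4·1) + (-9)·((-2)·(-1) - 1·1) = (-2)·5 - 6·(-6) + (-9)·1 = 17 ≠ 0, so rank(C) = 3.
rank(C) = 3 = n, so the pair (A, B) is completely controllable.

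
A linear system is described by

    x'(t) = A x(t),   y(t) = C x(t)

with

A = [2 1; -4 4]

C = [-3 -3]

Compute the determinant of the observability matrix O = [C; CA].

CA = [[6, -15]]
Observability matrix O = [C; CA] = [[-3, -3], [6, -15]]
det(O) = (-3)·(-15) - (-3)·6 = 45 - (-18) = 63
Since det(O) ≠ 0, rank(O) = 2 and the system is completely observable.

63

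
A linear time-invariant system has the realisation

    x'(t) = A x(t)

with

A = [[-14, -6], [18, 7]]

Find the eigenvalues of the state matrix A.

-5, -2

det(sI - A) = s^2 - (tr A)s + det A, with tr A = (-14) + 7 = -7 and det A = (-14)·7 - (-6)·18 = -98 - (-108) = 10.
So p(s) = det(sI - A) = s^2 + 7s + 10.
Factor s^2 + 7s + 10: two numbers with sum -7 and product 10 are -2 and -5, so s^2 + 7s + 10 = (s + 2)(s + 5).
Hence p(s) = (s + 2) (s + 5), with roots -5, -2.
All eigenvalues have negative real part, so the system is asymptotically stable.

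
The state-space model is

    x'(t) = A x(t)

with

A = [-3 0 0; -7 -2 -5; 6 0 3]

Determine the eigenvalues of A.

det(sI - A) = s^3 - (tr A)s^2 + (M11 + M22 + M33)s - det A, where Mii is the 2×2 principal minor of A obtained by deleting row i and column i.
tr A = (-3) + (-2) + 3 = -2; M11 = (-2)·3 - (-5)·0 = -6 - 0 = -6; M22 = (-3)·3 - 0·6 = -9 - 0 = -9; M33 = (-3)·(-2) - 0·(-7) = 6 - 0 = 6; sum of minors = -9.
det A = (-3)·((-2)·3 - (-5)·0) - 0·((-7)·3 - (-5)·6) + 0·((-7)·0 - (-2)·6) = (-3)·(-6) - 0·9 + 0·12 = 18.
So p(s) = det(sI - A) = s^3 + 2s^2 - 9s - 18.
Rational-root test: any integer root divides -18. Testing small divisors, s = -2 works: p(-2) = -8 + 8 + 18 + (-18) = 0, so (s + 2) is a factor.
Dividing, p(s) = (s + 2)(s^2 - 9).
Factor s^2 - 9: two numbers with sum 0 and product -9 are 3 and -3, so s^2 - 9 = (s - 3)(s + 3).
Hence p(s) = (s - 3) (s + 2) (s + 3), with roots -3, -2, 3.
At least one eigenvalue has non-negative real part, so the system is not asymptotically stable.

-3, -2, 3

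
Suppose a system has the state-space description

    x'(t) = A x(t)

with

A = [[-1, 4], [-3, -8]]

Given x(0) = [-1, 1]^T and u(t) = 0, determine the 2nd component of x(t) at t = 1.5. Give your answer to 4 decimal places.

det(sI - A) = s^2 - (tr A)s + det A, with tr A = (-1) + (-8) = -9 and det A = (-1)·(-8) - 4·(-3) = 8 - (-12) = 20.
So p(s) = det(sI - A) = s^2 + 9s + 20.
Factor s^2 + 9s + 20: two numbers with sum -9 and product 20 are -4 and -5, so s^2 + 9s + 20 = (s + 4)(s + 5).
Hence p(s) = (s + 4) (s + 5), with roots -5, -4.
The eigenvalues -5, -4 are distinct and real, so A is diagonalisable and x(t) = e^{At} x(0) = V diag(e^{λ_i t}) V^{-1} x(0), where the columns of V are the eigenvectors.
λ = -5: A - (-5)I = [[4, 4], [-3, -3]]. Row 1 gives 4·v1 + 4·v2 = 0, so take v_1 = [1, -1]^T.
λ = -4: A - (-4)I = [[3, 4], [-3, -4]]. Row 1 gives 3·v1 + 4·v2 = 0, so take v_2 = [4, -3]^T.
V = [v_1 v_2] = [[1, 4], [-1, -3]] has det V = 1, so V^{-1} = adj(V)/det V = [[-3, -4], [1, 1]].
Modal coordinates z(0) = V^{-1} x(0): (-3)·(-1) + (-4)·1 = -1; 1·(-1) + 1·1 = 0; so z(0) = [-1, 0]^T.
x_2(t) = Σ_i (v_i)_2 · z_i(0) · e^{λ_i t} (row 2 of V times the modal terms).
x_2(1.5) = (-1)·(-1)·e^{-5·1.5} + (-3)·0·e^{-4·1.5} = 1·0.000553 + 0·0.002479 = 0.0006.

0.0006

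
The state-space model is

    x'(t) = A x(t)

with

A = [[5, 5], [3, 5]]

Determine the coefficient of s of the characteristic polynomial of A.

For a 2×2 matrix, det(sI - A) = s^2 - (tr A)s + det A.
tr A = 10, det A = 10.
So p(s) = s^2 - 10s + 10.
The coefficient of s is -10.

-10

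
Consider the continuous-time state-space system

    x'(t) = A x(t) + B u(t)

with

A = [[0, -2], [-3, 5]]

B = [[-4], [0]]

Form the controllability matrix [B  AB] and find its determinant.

-48

AB = [[0], [12]]
Controllability matrix C = [B  AB] = [[-4, 0], [0, 12]]
det(C) = (-4)·12 - 0·0 = -48 - 0 = -48
Since det(C) ≠ 0, rank(C) = 2 and the system is completely controllable.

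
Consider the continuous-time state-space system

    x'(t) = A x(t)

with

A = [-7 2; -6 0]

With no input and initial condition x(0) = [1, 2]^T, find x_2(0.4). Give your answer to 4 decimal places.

0.6024

det(sI - A) = s^2 - (tr A)s + det A, with tr A = (-7) + 0 = -7 and det A = (-7)·0 - 2·(-6) = 0 - (-12) = 12.
So p(s) = det(sI - A) = s^2 + 7s + 12.
Factor s^2 + 7s + 12: two numbers with sum -7 and product 12 are -3 and -4, so s^2 + 7s + 12 = (s + 3)(s + 4).
Hence p(s) = (s + 3) (s + 4), with roots -4, -3.
The eigenvalues -4, -3 are distinct and real, so A is diagonalisable and x(t) = e^{At} x(0) = V diag(e^{λ_i t}) V^{-1} x(0), where the columns of V are the eigenvectors.
λ = -4: A - (-4)I = [[-3, 2], [-6, 4]]. Row 1 gives (-3)·v1 + 2·v2 = 0, so take v_1 = [2, 3]^T.
λ = -3: A - (-3)I = [[-4, 2], [-6, 3]]. Row 1 gives (-4)·v1 + 2·v2 = 0, so take v_2 = [-1, -2]^T.
V = [v_1 v_2] = [[2, -1], [3, -2]] has det V = -1, so V^{-1} = adj(V)/det V = [[2, -1], [3, -2]].
Modal coordinates z(0) = V^{-1} x(0): 2·1 + (-1)·2 = 0; 3·1 + (-2)·2 = -1; so z(0) = [0, -1]^T.
x_2(t) = Σ_i (v_i)_2 · z_i(0) · e^{λ_i t} (row 2 of V times the modal terms).
x_2(0.4) = 3·0·e^{-4·0.4} + (-2)·(-1)·e^{-3·0.4} = 0·0.201897 + 2·0.301194 = 0.6024.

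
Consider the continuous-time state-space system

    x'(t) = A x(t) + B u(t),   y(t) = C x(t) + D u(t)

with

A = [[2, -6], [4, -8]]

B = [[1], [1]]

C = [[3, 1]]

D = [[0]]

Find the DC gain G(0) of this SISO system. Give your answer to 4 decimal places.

1.0000

G(0) = C(-A)^{-1}B + D = -C A^{-1} B + D.
det A = 8, so A^{-1} = (1/8)·adj(A) = [[-1, 3/4], [-1/2, 1/4]]
A^{-1} B = [-1/4, -1/4]^T
C A^{-1} B = -1
G(0) = D - C A^{-1} B = 0 - (-1) = 1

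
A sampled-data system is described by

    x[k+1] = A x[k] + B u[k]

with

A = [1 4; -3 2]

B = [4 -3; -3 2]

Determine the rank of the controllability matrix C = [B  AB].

2

AB = [[-8, 5], [-18, 13]]
Controllability matrix C = [B  AB] = [[4, -3, -8, 5], [-3, 2, -18, 13]]
Take the 2×2 submatrix of C formed by columns 1, 2: [[4, -3], [-3, 2]]. Its determinant is 4·2 - (-3)·(-3) = 8 - 9 = -1 ≠ 0.
So rank(C) ≥ 2; since C has 2 rows, rank(C) = 2.
rank(C) = 2 = n, so the pair (A, B) is completely controllable.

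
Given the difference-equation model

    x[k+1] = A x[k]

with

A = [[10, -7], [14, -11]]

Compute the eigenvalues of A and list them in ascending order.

det(zI - A) = z^2 - (tr A)z + det A, with tr A = 10 + (-11) = -1 and det A = 10·(-11) - (-7)·14 = -110 - (-98) = -12.
So p(z) = det(zI - A) = z^2 + z - 12.
Factor z^2 + z - 12: two numbers with sum -1 and product -12 are 3 and -4, so z^2 + z - 12 = (z - 3)(z + 4).
Hence p(z) = (z - 3) (z + 4), with roots -4, 3.

-4, 3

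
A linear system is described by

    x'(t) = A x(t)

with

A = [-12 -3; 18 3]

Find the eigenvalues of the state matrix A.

-6, -3

det(sI - A) = s^2 - (tr A)s + det A, with tr A = (-12) + 3 = -9 and det A = (-12)·3 - (-3)·18 = -36 - (-54) = 18.
So p(s) = det(sI - A) = s^2 + 9s + 18.
Factor s^2 + 9s + 18: two numbers with sum -9 and product 18 are -3 and -6, so s^2 + 9s + 18 = (s + 3)(s + 6).
Hence p(s) = (s + 3) (s + 6), with roots -6, -3.
All eigenvalues have negative real part, so the system is asymptotically stable.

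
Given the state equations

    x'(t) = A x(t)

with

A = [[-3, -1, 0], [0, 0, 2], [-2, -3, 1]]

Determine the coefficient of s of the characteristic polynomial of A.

Expand det(sI - A) for the 3×3 matrix.
p(s) = s^3 + 2s^2 + 3s + 14.
(Check: constant term = det(-A) = (-1)^3 det A = 14; coefficient of s^2 = -tr A = 2.)
The coefficient of s is 3.

3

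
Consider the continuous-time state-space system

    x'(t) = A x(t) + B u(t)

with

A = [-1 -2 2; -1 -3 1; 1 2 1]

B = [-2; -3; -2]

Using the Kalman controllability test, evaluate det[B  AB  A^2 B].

AB = [[4], [9], [-10]]
A^2B = [[-42], [-41], [12]]
Controllability matrix C = [B  AB  A^2B] = [[-2, 4, -42], [-3, 9, -41], [-2, -10, 12]]
Expanding along the first row, det(C) = (-2)·(9·12 - (-41)·(-10)) - 4·((-3)·12 - (-41)·(-2)) + (-42)·((-3)·(-10) - 9·(-2)) = (-2)·(-302) - 4·(-118) + (-42)·48 = -940
Since det(C) ≠ 0, rank(C) = 3 and the system is completely controllable.

-940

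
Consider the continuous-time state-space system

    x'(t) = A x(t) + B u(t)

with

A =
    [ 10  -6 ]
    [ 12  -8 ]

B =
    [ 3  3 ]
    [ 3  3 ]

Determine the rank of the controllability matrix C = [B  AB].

AB = [[12, 12], [12, 12]]
Controllability matrix C = [B  AB] = [[3, 3, 12, 12], [3, 3, 12, 12]]
Every column of C is a scalar multiple of column 1 = [3, 3] (multipliers 1, 1, 4, 4), so the columns span a one-dimensional space.
C ≠ 0, hence rank(C) = 1.
rank(C) = 1 < n = 2, so the pair (A, B) is not completely controllable.

1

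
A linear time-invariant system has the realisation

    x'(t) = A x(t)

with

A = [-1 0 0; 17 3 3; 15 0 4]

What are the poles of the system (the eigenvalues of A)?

-1, 3, 4

det(sI - A) = s^3 - (tr A)s^2 + (M11 + M22 + M33)s - det A, where Mii is the 2×2 principal minor of A obtained by deleting row i and column i.
tr A = (-1) + 3 + 4 = 6; M11 = 3·4 - 3·0 = 12 - 0 = 12; M22 = (-1)·4 - 0·15 = -4 - 0 = -4; M33 = (-1)·3 - 0·17 = -3 - 0 = -3; sum of minors = 5.
det A = (-1)·(3·4 - 3·0) - 0·(17·4 - 3·15) + 0·(17·0 - 3·15) = (-1)·12 - 0·23 + 0·(-45) = -12.
So p(s) = det(sI - A) = s^3 - 6s^2 + 5s + 12.
Rational-root test: any integer root divides 12. Testing small divisors, s = -1 works: p(-1) = -1 + (-6) + (-5) + 12 = 0, so (s + 1) is a factor.
Dividing, p(s) = (s + 1)(s^2 - 7s + 12).
Factor s^2 - 7s + 12: two numbers with sum 7 and product 12 are 4 and 3, so s^2 - 7s + 12 = (s - 4)(s - 3).
Hence p(s) = (s - 4) (s - 3) (s + 1), with roots -1, 3, 4.
At least one eigenvalue has non-negative real part, so the system is not asymptotically stable.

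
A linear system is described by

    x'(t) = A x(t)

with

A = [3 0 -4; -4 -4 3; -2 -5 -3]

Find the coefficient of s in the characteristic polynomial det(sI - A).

Expand det(sI - A) for the 3×3 matrix.
p(s) = s^3 + 4s^2 - 2s - 33.
(Check: constant term = det(-A) = (-1)^3 det A = -33; coefficient of s^2 = -tr A = 4.)
The coefficient of s is -2.

-2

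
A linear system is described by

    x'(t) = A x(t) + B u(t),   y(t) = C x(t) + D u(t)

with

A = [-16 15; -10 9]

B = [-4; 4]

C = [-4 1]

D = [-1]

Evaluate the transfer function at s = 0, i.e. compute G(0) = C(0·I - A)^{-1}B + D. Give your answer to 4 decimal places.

-47.6667

G(0) = C(-A)^{-1}B + D = -C A^{-1} B + D.
det A = 6, so A^{-1} = (1/6)·adj(A) = [[3/2, -5/2], [5/3, -8/3]]
A^{-1} B = [-16, -52/3]^T
C A^{-1} B = 140/3
G(0) = D - C A^{-1} B = -1 - (140/3) = -143/3 ≈ -47.6667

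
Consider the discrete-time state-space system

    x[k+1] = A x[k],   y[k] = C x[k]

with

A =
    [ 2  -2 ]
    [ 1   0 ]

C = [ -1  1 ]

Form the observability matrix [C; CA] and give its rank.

2

CA = [[-1, 2]]
Observability matrix O = [C; CA] = [[-1, 1], [-1, 2]]
det(O) = (-1)·2 - 1·(-1) = -2 - (-1) = -1 ≠ 0, so rank(O) = 2.
rank(O) = 2 = n, so the pair (A, C) is completely observable.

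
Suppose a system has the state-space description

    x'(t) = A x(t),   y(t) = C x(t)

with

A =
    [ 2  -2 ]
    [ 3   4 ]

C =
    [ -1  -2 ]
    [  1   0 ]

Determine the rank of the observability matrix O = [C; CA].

2

CA = [[-8, -6], [2, -2]]
Observability matrix O = [C; CA] = [[-1, -2], [1, 0], [-8, -6], [2, -2]]
Take the 2×2 submatrix of O formed by rows 1, 2: [[-1, -2], [1, 0]]. Its determinant is (-1)·0 - (-2)·1 = 0 - (-2) = 2 ≠ 0.
So rank(O) ≥ 2; since O has 2 columns, rank(O) = 2.
rank(O) = 2 = n, so the pair (A, C) is completely observable.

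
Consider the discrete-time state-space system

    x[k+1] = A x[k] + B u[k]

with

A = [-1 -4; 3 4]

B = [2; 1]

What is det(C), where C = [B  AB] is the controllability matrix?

26

AB = [[-6], [10]]
Controllability matrix C = [B  AB] = [[2, -6], [1, 10]]
det(C) = 2·10 - (-6)·1 = 20 - (-6) = 26
Since det(C) ≠ 0, rank(C) = 2 and the system is completely controllable.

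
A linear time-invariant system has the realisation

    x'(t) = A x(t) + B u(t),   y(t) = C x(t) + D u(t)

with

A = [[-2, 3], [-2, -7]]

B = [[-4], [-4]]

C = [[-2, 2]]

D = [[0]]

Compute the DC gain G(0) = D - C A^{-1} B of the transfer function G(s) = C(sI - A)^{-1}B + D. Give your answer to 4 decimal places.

G(0) = C(-A)^{-1}B + D = -C A^{-1} B + D.
det A = 20, so A^{-1} = (1/20)·adj(A) = [[-7/20, -3/20], [1/10, -1/10]]
A^{-1} B = [2, 0]^T
C A^{-1} B = -4
G(0) = D - C A^{-1} B = 0 - (-4) = 4

4.0000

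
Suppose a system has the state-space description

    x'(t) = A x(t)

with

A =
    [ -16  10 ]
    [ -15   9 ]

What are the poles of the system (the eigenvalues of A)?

det(sI - A) = s^2 - (tr A)s + det A, with tr A = (-16) + 9 = -7 and det A = (-16)·9 - 10·(-15) = -144 - (-150) = 6.
So p(s) = det(sI - A) = s^2 + 7s + 6.
Factor s^2 + 7s + 6: two numbers with sum -7 and product 6 are -1 and -6, so s^2 + 7s + 6 = (s + 1)(s + 6).
Hence p(s) = (s + 1) (s + 6), with roots -6, -1.
All eigenvalues have negative real part, so the system is asymptotically stable.

-6, -1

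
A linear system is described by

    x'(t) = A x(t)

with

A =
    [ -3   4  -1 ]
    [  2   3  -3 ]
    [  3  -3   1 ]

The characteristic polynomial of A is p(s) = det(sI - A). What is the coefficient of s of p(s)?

-23

Expand det(sI - A) for the 3×3 matrix.
p(s) = s^3 - s^2 - 23s + 11.
(Check: constant term = det(-A) = (-1)^3 det A = 11; coefficient of s^2 = -tr A = -1.)
The coefficient of s is -23.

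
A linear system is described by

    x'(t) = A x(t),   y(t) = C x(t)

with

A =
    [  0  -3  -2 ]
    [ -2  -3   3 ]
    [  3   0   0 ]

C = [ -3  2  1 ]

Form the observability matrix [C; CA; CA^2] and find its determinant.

343

CA = [[-1, 3, 12]]
CA^2 = [[30, -6, 11]]
Observability matrix O = [C; CA; CA^2] = [[-3, 2, 1], [-1, 3, 12], [30, -6, 11]]
Expanding along the first row, det(O) = (-3)·(3·11 - 12·(-6)) - 2·((-1)·11 - 12·30) + 1·((-1)·(-6) - 3·30) = (-3)·105 - 2·(-371) + 1·(-84) = 343
Since det(O) ≠ 0, rank(O) = 3 and the system is completely observable.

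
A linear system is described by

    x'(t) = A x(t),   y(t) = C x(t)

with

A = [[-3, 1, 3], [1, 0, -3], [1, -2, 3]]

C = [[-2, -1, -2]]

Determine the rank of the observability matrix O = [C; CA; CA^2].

3

CA = [[3, 2, -9]]
CA^2 = [[-16, 21, -24]]
Observability matrix O = [C; CA; CA^2] = [[-2, -1, -2], [3, 2, -9], [-16, 21, -24]]
det(O) = (-2)·(2·(-24) - (-9)·21) - (-1)·(3·(-24) - (-9)·(-16)) + (-2)·(3·21 - 2·(-16)) = (-2)·141 - (-1)·(-216) + (-2)·95 = -688 ≠ 0, so rank(O) = 3.
rank(O) = 3 = n, so the pair (A, C) is completely observable.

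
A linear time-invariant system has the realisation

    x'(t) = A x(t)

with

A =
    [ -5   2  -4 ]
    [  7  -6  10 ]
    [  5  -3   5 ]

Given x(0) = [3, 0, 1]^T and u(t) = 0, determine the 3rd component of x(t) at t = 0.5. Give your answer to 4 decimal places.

det(sI - A) = s^3 - (tr A)s^2 + (M11 + M22 + M33)s - det A, where Mii is the 2×2 principal minor of A obtained by deleting row i and column i.
tr A = (-5) + (-6) + 5 = -6; M11 = (-6)·5 - 10·(-3) = -30 - (-30) = 0; M22 = (-5)·5 - (-4)·5 = -25 - (-20) = -5; M33 = (-5)·(-6) - 2·7 = 30 - 14 = 16; sum of minors = 11.
det A = (-5)·((-6)·5 - 10·(-3)) - 2·(7·5 - 10·5) + (-4)·(7·(-3) - (-6)·5) = (-5)·0 - 2·(-15) + (-4)·9 = -6.
So p(s) = det(sI - A) = s^3 + 6s^2 + 11s + 6.
Rational-root test: any integer root divides 6. Testing small divisors, s = -1 works: p(-1) = -1 + 6 + (-11) + 6 = 0, so (s + 1) is a factor.
Dividing, p(s) = (s + 1)(s^2 + 5s + 6).
Factor s^2 + 5s + 6: two numbers with sum -5 and product 6 are -2 and -3, so s^2 + 5s + 6 = (s + 2)(s + 3).
Hence p(s) = (s + 1) (s + 2) (s + 3), with roots -3, -2, -1.
The eigenvalues -3, -2, -1 are distinct and real, so A is diagonalisable and x(t) = e^{At} x(0) = V diag(e^{λ_i t}) V^{-1} x(0), where the columns of V are the eigenvectors.
λ = -3: A - (-3)I = [[-2, 2, -4], [7, -3, 10], [5, -3, 8]]. v must be orthogonal to every row; (row 1) × (row 2) = [8, -8, -8], so take v_1 = [1, -1, -1]^T.
λ = -2: A - (-2)I = [[-3, 2, -4], [7, -4, 10], [5, -3, 7]]. v must be orthogonal to every row; (row 1) × (row 2) = [4, 2, -2], so take v_2 = [2, 1, -1]^T.
λ = -1: A - (-1)I = [[-4, 2, -4], [7, -5, 10], [5, -3, 6]]. v must be orthogonal to every row; (row 1) × (row 2) = [0, 12, 6], so take v_3 = [0, 2, 1]^T.
V = [v_1 v_2 v_3] = [[1, 2, 0], [-1, 1, 2], [-1, -1, 1]] has det V = 1, so V^{-1} = adj(V)/det V = [[3, -2, 4], [-1, 1, -2], [2, -1, 3]].
Modal coordinates z(0) = V^{-1} x(0): 3·3 + (-2)·0 + 4·1 = 13; (-1)·3 + 1·0 + (-2)·1 = -5; 2·3 + (-1)·0 + 3·1 = 9; so z(0) = [13, -5, 9]^T.
x_3(t) = Σ_i (v_i)_3 · z_i(0) · e^{λ_i t} (row 3 of V times the modal terms).
x_3(0.5) = (-1)·13·e^{-3·0.5} + (-1)·(-5)·e^{-2·0.5} + 1·9·e^{-1·0.5} = (-13)·0.223130 + 5·0.367879 + 9·0.606531 = 4.3975.

4.3975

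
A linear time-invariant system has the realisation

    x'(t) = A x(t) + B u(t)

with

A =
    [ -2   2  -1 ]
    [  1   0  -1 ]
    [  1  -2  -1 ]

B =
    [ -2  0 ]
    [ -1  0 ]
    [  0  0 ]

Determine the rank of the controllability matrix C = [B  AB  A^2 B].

AB = [[2, 0], [-2, 0], [0, 0]]
A^2B = [[-8, 0], [2, 0], [6, 0]]
Controllability matrix C = [B  AB  A^2B] = [[-2, 0, 2, 0, -8, 0], [-1, 0, -2, 0, 2, 0], [0, 0, 0, 0, 6, 0]]
Take the 3×3 submatrix of C formed by columns 1, 3, 5: [[-2, 2, -8], [-1, -2, 2], [0, 0, 6]]. Its determinant is (-2)·((-2)·6 - 2·0) - 2·((-1)·6 - 2·0) + (-8)·((-1)·0 - (-2)·0) = (-2)·(-12) - 2·(-6) + (-8)·0 = 36 ≠ 0.
So rank(C) ≥ 3; since C has 3 rows, rank(C) = 3.
rank(C) = 3 = n, so the pair (A, B) is completely controllable.

3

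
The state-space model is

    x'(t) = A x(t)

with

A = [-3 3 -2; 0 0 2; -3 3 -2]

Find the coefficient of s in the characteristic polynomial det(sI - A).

-6

Expand det(sI - A) for the 3×3 matrix.
p(s) = s^3 + 5s^2 - 6s.
(Check: constant term = det(-A) = (-1)^3 det A = 0; coefficient of s^2 = -tr A = 5.)
The coefficient of s is -6.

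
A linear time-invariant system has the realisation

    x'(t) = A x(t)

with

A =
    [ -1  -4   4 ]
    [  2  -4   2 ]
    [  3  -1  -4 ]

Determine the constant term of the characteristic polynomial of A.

Expand det(sI - A) for the 3×3 matrix.
p(s) = s^3 + 9s^2 + 22s + 34.
(Check: constant term = det(-A) = (-1)^3 det A = 34; coefficient of s^2 = -tr A = 9.)
The constant term is 34.

34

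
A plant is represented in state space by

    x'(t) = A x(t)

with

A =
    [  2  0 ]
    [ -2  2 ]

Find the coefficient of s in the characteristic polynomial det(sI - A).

For a 2×2 matrix, det(sI - A) = s^2 - (tr A)s + det A.
tr A = 4, det A = 4.
So p(s) = s^2 - 4s + 4.
The coefficient of s is -4.

-4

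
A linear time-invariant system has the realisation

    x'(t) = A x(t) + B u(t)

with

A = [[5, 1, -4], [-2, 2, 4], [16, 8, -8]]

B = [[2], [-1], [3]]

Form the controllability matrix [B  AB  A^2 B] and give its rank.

AB = [[-3], [6], [0]]
A^2B = [[-9], [18], [0]]
Controllability matrix C = [B  AB  A^2B] = [[2, -3, -9], [-1, 6, 18], [3, 0, 0]]
The rows r1, r2, r3 of C are linearly dependent: -2·r1 - r2 + r3 = 0 (check each entry), so rank(C) ≤ 2.
The 2×2 minor from rows 1, 2, columns 1, 2 is 2·6 - (-3)·(-1) = 12 - 3 = 9 ≠ 0, so rank(C) = 2.
rank(C) = 2 < n = 3, so the pair (A, B) is not completely controllable.

2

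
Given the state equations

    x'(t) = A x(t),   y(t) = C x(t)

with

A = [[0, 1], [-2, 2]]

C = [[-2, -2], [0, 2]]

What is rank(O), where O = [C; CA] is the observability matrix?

2

CA = [[4, -6], [-4, 4]]
Observability matrix O = [C; CA] = [[-2, -2], [0, 2], [4, -6], [-4, 4]]
Take the 2×2 submatrix of O formed by rows 1, 2: [[-2, -2], [0, 2]]. Its determinant is (-2)·2 - (-2)·0 = -4 - 0 = -4 ≠ 0.
So rank(O) ≥ 2; since O has 2 columns, rank(O) = 2.
rank(O) = 2 = n, so the pair (A, C) is completely observable.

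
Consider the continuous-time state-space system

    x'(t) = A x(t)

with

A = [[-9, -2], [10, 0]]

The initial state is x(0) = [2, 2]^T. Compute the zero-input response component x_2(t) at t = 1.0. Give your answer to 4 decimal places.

det(sI - A) = s^2 - (tr A)s + det A, with tr A = (-9) + 0 = -9 and det A = (-9)·0 - (-2)·10 = 0 - (-20) = 20.
So p(s) = det(sI - A) = s^2 + 9s + 20.
Factor s^2 + 9s + 20: two numbers with sum -9 and product 20 are -4 and -5, so s^2 + 9s + 20 = (s + 4)(s + 5).
Hence p(s) = (s + 4) (s + 5), with roots -5, -4.
The eigenvalues -5, -4 are distinct and real, so A is diagonalisable and x(t) = e^{At} x(0) = V diag(e^{λ_i t}) V^{-1} x(0), where the columns of V are the eigenvectors.
λ = -5: A - (-5)I = [[-4, -2], [10, 5]]. Row 1 gives (-4)·v1 + (-2)·v2 = 0, so take v_1 = [-1, 2]^T.
λ = -4: A - (-4)I = [[-5, -2], [10, 4]]. Row 1 gives (-5)·v1 + (-2)·v2 = 0, so take v_2 = [2, -5]^T.
V = [v_1 v_2] = [[-1, 2], [2, -5]] has det V = 1, so V^{-1} = adj(V)/det V = [[-5, -2], [-2, -1]].
Modal coordinates z(0) = V^{-1} x(0): (-5)·2 + (-2)·2 = -14; (-2)·2 + (-1)·2 = -6; so z(0) = [-14, -6]^T.
x_2(t) = Σ_i (v_i)_2 · z_i(0) · e^{λ_i t} (row 2 of V times the modal terms).
x_2(1.0) = 2·(-14)·e^{-5·1.0} + (-5)·(-6)·e^{-4·1.0} = (-28)·0.006738 + 30·0.018316 = 0.3608.

0.3608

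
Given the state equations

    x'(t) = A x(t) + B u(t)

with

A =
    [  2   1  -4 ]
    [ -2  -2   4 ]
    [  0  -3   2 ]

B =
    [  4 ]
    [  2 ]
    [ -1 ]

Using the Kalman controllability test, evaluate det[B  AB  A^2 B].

AB = [[14], [-16], [-8]]
A^2B = [[44], [-28], [32]]
Controllability matrix C = [B  AB  A^2B] = [[4, 14, 44], [2, -16, -28], [-1, -8, 32]]
Expanding along the first row, det(C) = 4·((-16)·32 - (-28)·(-8)) - 14·(2·32 - (-28)·(-1)) + 44·(2·(-8) - (-16)·(-1)) = 4·(-736) - 14·36 + 44·(-32) = -4856
Since det(C) ≠ 0, rank(C) = 3 and the system is completely controllable.

-4856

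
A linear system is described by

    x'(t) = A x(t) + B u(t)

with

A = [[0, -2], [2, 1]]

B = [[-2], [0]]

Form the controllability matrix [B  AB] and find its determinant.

8

AB = [[0], [-4]]
Controllability matrix C = [B  AB] = [[-2, 0], [0, -4]]
det(C) = (-2)·(-4) - 0·0 = 8 - 0 = 8
Since det(C) ≠ 0, rank(C) = 2 and the system is completely controllable.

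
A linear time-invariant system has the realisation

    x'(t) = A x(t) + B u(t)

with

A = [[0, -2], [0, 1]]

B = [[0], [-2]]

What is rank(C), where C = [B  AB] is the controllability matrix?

2

AB = [[4], [-2]]
Controllability matrix C = [B  AB] = [[0, 4], [-2, -2]]
det(C) = 0·(-2) - 4·(-2) = 0 - (-8) = 8 ≠ 0, so rank(C) = 2.
rank(C) = 2 = n, so the pair (A, B) is completely controllable.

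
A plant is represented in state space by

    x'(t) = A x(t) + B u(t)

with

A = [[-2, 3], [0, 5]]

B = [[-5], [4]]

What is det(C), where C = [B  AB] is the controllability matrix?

-188

AB = [[22], [20]]
Controllability matrix C = [B  AB] = [[-5, 22], [4, 20]]
det(C) = (-5)·20 - 22·4 = -100 - 88 = -188
Since det(C) ≠ 0, rank(C) = 2 and the system is completely controllable.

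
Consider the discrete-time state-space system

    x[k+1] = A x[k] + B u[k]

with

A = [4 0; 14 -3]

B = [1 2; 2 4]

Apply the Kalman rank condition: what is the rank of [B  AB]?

AB = [[4, 8], [8, 16]]
Controllability matrix C = [B  AB] = [[1, 2, 4, 8], [2, 4, 8, 16]]
Every column of C is a scalar multiple of column 1 = [1, 2] (multipliers 1, 2, 4, 8), so the columns span a one-dimensional space.
C ≠ 0, hence rank(C) = 1.
rank(C) = 1 < n = 2, so the pair (A, B) is not completely controllable.

1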